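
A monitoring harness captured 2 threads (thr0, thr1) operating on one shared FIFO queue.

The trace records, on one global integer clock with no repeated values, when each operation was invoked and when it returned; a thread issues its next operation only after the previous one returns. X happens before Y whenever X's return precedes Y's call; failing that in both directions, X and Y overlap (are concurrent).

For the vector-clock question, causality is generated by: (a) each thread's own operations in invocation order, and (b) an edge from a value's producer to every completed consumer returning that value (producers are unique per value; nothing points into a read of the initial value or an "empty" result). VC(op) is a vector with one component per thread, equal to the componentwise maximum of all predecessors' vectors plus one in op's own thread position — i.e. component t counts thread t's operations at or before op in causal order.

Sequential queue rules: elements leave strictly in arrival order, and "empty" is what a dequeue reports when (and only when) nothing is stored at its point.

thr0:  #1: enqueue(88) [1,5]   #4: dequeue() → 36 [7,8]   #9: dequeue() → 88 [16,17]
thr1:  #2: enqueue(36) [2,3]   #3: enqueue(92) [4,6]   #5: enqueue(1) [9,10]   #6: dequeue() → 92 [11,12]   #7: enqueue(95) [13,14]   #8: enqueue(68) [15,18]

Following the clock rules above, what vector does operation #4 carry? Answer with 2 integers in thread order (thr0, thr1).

(2, 1)

root op #2, invoked 2: fresh clock plus thr1's own tick → (0, 1)
root op #1, invoked 1: fresh clock plus thr0's own tick → (1, 0)
merge at #3 (invoked 4): VC(#2)=(0, 1), own-thread bump on thr1 → (0, 2)
merge at #5 (invoked 9): VC(#3)=(0, 2), own-thread bump on thr1 → (0, 3)
merge at #4 (invoked 7): VC(#1)=(1, 0), VC(#2)=(0, 1), own-thread bump on thr0 → (2, 1)
merge at #6 (invoked 11): VC(#3)=(0, 2), VC(#5)=(0, 3), own-thread bump on thr1 → (0, 4)
merge at #9 (invoked 16): VC(#1)=(1, 0), VC(#4)=(2, 1), own-thread bump on thr0 → (3, 1)
merge at #7 (invoked 13): VC(#6)=(0, 4), own-thread bump on thr1 → (0, 5)
merge at #8 (invoked 15): VC(#7)=(0, 5), own-thread bump on thr1 → (0, 6)
target: VC(#4) = (2, 1)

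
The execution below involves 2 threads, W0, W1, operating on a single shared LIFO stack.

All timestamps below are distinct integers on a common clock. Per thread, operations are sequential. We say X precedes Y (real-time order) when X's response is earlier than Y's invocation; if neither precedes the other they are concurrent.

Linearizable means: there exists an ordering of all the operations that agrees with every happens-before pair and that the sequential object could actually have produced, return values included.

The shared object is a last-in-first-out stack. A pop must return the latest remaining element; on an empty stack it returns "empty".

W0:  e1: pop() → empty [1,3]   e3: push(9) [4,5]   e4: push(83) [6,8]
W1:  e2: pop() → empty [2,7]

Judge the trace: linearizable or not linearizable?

witness order: e1, e2, e3, e4
step 1: e1 pop() → empty — stack <>
step 2: e2 pop() → empty — stack <>
step 3: e3 push(9) — stack <9>
step 4: e4 push(83) — stack <9,83>

linearizable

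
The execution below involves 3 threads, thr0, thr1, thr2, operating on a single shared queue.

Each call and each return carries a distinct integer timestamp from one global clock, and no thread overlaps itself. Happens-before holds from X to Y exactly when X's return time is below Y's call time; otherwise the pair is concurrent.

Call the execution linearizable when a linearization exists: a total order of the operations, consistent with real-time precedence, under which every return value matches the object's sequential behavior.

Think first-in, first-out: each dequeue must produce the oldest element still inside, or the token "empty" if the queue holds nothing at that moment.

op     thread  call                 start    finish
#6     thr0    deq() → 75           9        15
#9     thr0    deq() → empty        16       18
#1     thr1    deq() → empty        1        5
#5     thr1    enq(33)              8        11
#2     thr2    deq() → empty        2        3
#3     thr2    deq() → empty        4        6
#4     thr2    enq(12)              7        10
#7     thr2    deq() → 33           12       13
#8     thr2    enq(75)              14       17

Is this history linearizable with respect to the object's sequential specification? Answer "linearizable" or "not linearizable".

cut after 14 events: linearizable; cut after 15 events (#6 responds, time 15): not linearizable
checked exhaustively: 24 real-time-consistent orders of 7 completed operations, zero legal queue replays
no completion choice of the 1 pending operation (#8) rescues it — every subset was tried
sample order #1, #2, #3, #4, #5, #6, #7 (pending dropped) stalls at step 6 — #6 deq() → 75 has no legal effect
sample order #1, #2, #3, #4, #5, #7, #6 (pending dropped) stalls at step 6 — #7 deq() → 33 has no legal effect

not linearizable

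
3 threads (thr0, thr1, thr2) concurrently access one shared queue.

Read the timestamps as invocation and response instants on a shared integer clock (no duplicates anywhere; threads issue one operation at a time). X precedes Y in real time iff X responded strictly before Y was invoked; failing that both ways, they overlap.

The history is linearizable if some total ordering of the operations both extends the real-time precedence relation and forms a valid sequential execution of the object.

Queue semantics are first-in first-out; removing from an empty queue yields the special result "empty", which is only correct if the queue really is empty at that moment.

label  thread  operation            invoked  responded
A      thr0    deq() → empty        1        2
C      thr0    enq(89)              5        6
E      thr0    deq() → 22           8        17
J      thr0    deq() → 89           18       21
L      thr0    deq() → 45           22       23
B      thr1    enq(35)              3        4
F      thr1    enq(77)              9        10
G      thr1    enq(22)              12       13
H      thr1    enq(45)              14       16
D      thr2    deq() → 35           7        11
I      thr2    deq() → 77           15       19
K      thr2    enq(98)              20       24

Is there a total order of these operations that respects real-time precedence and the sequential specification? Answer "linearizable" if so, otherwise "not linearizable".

not linearizable

the violation lands at event 17, E's response at time 17: events 1..16 linearize, events 1..17 do not
no legal order exists: 10 real-time-consistent candidates over 8 completed queue operations, all rejected
include/drop combinations of the 1 pending operation (I) were all tried; none helps
e.g. A, B, C, D, E, F, G, H (pending dropped): illegal at step 5, since E deq() → 22 cannot apply there
e.g. A, B, C, D, F, E, G, H (pending dropped): illegal at step 6, since E deq() → 22 cannot apply there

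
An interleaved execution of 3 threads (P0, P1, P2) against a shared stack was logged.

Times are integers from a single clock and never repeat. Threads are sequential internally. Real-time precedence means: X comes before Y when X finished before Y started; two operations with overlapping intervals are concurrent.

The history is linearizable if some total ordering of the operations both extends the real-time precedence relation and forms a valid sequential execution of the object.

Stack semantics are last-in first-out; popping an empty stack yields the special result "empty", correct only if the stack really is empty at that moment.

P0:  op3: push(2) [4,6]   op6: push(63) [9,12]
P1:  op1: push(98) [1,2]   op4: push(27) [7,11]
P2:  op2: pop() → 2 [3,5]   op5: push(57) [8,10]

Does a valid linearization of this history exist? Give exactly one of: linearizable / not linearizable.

one valid linearization: op1, op3, op2, op4, op5, op6
step 1: op1 push(98) — stack <98>
step 2: op3 push(2) — stack <98,2>
step 3: op2 pop() → 2 — stack <98>
step 4: op4 push(27) — stack <98,27>
step 5: op5 push(57) — stack <98,27,57>
step 6: op6 push(63) — stack <98,27,57,63>

linearizable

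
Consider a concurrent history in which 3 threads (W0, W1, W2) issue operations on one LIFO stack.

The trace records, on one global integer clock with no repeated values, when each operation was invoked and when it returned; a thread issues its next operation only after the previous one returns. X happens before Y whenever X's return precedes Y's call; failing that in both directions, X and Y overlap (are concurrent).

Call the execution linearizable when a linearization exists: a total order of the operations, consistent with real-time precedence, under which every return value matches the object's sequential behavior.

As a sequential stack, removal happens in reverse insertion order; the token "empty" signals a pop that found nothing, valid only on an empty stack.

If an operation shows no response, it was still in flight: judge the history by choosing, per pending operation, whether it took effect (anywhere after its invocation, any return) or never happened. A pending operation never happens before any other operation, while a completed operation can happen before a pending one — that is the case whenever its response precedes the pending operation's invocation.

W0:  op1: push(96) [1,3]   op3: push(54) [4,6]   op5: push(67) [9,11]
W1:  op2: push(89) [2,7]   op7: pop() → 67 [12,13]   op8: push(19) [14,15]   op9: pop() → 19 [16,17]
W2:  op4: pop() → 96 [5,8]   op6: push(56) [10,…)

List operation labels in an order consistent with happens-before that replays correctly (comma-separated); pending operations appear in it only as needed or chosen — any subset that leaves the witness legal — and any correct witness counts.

after step 1 (op1 push(96)): stack <96>
after step 2 (op4 pop() → 96): stack <>
after step 3 (op2 push(89)): stack <89>
after step 4 (op3 push(54)): stack <89,54>
after step 5 (op5 push(67)): stack <89,54,67>
after step 6 (op7 pop() → 67): stack <89,54>
after step 7 (op6 push(56) (pending, included)): stack <89,54,56>
after step 8 (op8 push(19)): stack <89,54,56,19>
after step 9 (op9 pop() → 19): stack <89,54,56>

op1, op4, op2, op3, op5, op7, op6, op8, op9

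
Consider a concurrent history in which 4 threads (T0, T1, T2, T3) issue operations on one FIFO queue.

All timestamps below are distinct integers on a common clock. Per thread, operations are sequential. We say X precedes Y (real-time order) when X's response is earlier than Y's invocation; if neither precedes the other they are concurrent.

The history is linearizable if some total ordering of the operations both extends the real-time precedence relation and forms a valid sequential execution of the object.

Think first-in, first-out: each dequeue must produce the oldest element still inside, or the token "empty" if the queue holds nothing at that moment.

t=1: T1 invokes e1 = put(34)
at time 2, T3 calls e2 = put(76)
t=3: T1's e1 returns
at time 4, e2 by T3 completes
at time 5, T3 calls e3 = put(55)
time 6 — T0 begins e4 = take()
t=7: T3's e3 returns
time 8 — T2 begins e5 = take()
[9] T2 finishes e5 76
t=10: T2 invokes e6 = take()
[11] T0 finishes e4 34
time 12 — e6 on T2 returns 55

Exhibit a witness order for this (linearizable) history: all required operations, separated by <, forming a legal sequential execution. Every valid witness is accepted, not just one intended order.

1. e1 put(34), leaving queue <34>
2. e2 put(76), leaving queue <34,76>
3. e3 put(55), leaving queue <34,76,55>
4. e4 take() → 34, leaving queue <76,55>
5. e5 take() → 76, leaving queue <55>
6. e6 take() → 55, leaving queue <>

e1 < e2 < e3 < e4 < e5 < e6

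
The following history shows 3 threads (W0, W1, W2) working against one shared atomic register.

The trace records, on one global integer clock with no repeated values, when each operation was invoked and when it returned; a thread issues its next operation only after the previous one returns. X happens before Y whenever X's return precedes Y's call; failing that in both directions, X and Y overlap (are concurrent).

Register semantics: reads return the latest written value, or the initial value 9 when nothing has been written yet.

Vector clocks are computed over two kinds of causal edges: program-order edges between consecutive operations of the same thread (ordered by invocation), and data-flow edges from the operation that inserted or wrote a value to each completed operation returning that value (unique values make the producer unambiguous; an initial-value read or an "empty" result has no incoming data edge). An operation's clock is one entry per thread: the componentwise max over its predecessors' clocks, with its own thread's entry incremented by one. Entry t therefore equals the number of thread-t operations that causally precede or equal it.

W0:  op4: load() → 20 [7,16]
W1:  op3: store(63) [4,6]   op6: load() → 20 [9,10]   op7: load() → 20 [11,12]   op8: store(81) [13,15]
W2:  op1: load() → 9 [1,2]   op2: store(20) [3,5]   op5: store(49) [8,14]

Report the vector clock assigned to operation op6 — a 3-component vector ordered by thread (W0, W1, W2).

(0, 2, 2)

invoked at 1, op1 has no predecessors; its own W2 bump gives (0, 0, 1)
invoked at 4, op3 has no predecessors; its own W1 bump gives (0, 1, 0)
VC(op2, invoked at 3): max of VC(op1)=(0, 0, 1), then +1 on thread W2 → (0, 0, 2)
VC(op5, invoked at 8): max of VC(op2)=(0, 0, 2), then +1 on thread W2 → (0, 0, 3)
VC(op4, invoked at 7): max of VC(op2)=(0, 0, 2), then +1 on thread W0 → (1, 0, 2)
VC(op6, invoked at 9): max of VC(op2)=(0, 0, 2), VC(op3)=(0, 1, 0), then +1 on thread W1 → (0, 2, 2)
VC(op7, invoked at 11): max of VC(op2)=(0, 0, 2), VC(op6)=(0, 2, 2), then +1 on thread W1 → (0, 3, 2)
VC(op8, invoked at 13): max of VC(op7)=(0, 3, 2), then +1 on thread W1 → (0, 4, 2)
target: VC(op6) = (0, 2, 2)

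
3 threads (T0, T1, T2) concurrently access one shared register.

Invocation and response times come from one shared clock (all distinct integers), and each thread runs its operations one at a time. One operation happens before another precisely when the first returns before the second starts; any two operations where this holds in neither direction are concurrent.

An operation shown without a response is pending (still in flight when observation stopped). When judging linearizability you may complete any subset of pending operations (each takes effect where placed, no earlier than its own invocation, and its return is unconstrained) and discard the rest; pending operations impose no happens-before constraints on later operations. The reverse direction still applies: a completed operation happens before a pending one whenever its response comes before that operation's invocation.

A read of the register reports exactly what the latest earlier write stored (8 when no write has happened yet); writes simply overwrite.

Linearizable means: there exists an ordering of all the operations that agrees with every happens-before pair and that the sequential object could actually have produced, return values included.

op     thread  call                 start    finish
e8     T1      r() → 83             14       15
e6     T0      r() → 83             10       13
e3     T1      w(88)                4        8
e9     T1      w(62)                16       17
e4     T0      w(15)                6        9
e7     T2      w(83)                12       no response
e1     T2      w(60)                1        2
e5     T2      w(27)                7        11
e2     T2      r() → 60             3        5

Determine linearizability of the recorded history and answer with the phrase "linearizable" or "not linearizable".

witness order: e1, e2, e3, e4, e5, e7, e6, e8, e9
after step 1 (e1 w(60)): value 60
after step 2 (e2 r() → 60): value 60
after step 3 (e3 w(88)): value 88
after step 4 (e4 w(15)): value 15
after step 5 (e5 w(27)): value 27
after step 6 (e7 w(83) (pending, included)): value 83
after step 7 (e6 r() → 83): value 83
after step 8 (e8 r() → 83): value 83
after step 9 (e9 w(62)): value 62

linearizable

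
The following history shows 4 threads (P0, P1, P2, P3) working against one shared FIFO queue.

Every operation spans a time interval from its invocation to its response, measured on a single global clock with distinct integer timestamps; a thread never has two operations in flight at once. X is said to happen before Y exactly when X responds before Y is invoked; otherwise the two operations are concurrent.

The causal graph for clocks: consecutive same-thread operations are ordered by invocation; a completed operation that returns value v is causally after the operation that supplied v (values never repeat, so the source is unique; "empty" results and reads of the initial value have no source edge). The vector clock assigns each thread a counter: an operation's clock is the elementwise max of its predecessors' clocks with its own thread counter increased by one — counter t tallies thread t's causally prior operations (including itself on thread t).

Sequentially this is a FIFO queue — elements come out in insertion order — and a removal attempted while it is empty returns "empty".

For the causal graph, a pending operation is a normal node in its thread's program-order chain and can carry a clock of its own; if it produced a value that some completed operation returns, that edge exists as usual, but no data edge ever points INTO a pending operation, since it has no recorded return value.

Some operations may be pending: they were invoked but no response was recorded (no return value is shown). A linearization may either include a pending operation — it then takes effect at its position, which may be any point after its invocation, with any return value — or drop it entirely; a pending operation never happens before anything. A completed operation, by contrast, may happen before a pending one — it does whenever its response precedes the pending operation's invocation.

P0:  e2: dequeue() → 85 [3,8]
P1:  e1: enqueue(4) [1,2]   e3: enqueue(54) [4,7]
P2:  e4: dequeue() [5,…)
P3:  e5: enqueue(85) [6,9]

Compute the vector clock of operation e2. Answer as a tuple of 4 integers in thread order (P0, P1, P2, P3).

(1, 0, 0, 1)

root op e5, invoked 6: fresh clock plus P3's own tick → (0, 0, 0, 1)
root op e4, invoked 5: fresh clock plus P2's own tick → (0, 0, 1, 0)
root op e1, invoked 1: fresh clock plus P1's own tick → (0, 1, 0, 0)
from VC(e1)=(0, 1, 0, 0), e3 (invoked 4) maxes components and bumps P1 → (0, 2, 0, 0)
from VC(e5)=(0, 0, 0, 1), e2 (invoked 3) maxes components and bumps P0 → (1, 0, 0, 1)
target: VC(e2) = (1, 0, 0, 1)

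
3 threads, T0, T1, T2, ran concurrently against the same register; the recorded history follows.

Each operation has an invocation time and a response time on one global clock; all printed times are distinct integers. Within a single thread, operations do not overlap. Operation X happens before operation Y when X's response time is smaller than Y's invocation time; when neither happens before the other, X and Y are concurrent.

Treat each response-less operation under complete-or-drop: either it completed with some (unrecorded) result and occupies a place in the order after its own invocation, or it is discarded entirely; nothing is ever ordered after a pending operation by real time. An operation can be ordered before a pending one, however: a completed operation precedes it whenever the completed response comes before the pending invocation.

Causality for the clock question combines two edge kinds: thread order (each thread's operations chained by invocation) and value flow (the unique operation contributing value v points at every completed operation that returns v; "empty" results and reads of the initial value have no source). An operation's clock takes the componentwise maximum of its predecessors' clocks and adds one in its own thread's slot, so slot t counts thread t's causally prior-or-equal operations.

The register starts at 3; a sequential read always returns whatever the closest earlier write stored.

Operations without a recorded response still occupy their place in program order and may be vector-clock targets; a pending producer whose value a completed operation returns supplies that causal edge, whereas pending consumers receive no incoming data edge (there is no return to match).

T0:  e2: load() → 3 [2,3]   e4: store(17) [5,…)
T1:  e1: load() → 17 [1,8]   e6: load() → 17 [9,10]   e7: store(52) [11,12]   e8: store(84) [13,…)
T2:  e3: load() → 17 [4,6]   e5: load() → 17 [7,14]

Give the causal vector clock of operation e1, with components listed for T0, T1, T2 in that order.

(2, 1, 0)

invoked at 2, e2 has no predecessors; its own T0 bump gives (1, 0, 0)
from VC(e2)=(1, 0, 0), e4 (invoked 5) maxes components and bumps T0 → (2, 0, 0)
from VC(e4)=(2, 0, 0), e3 (invoked 4) maxes components and bumps T2 → (2, 0, 1)
from VC(e4)=(2, 0, 0), e1 (invoked 1) maxes components and bumps T1 → (2, 1, 0)
from VC(e3)=(2, 0, 1), VC(e4)=(2, 0, 0), e5 (invoked 7) maxes components and bumps T2 → (2, 0, 2)
from VC(e1)=(2, 1, 0), VC(e4)=(2, 0, 0), e6 (invoked 9) maxes components and bumps T1 → (2, 2, 0)
from VC(e6)=(2, 2, 0), e7 (invoked 11) maxes components and bumps T1 → (2, 3, 0)
from VC(e7)=(2, 3, 0), e8 (invoked 13) maxes components and bumps T1 → (2, 4, 0)
target: VC(e1) = (2, 1, 0)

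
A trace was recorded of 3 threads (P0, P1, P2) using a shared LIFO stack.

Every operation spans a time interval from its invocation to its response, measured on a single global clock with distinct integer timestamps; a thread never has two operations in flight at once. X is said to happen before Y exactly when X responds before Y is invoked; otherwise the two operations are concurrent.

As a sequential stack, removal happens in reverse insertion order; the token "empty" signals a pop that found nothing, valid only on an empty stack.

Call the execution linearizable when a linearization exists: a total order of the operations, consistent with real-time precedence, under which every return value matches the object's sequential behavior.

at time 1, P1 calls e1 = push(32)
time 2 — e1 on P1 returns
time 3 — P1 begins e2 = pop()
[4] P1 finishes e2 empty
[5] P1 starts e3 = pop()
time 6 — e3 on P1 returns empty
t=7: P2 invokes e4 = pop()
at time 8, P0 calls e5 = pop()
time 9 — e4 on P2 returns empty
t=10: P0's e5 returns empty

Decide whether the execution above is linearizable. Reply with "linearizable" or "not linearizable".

not linearizable

through event 3 a valid linearization exists; event 4 (e2 responding at time 4) ends that
one real-time candidate order over the 2 completed operations — the LIFO stack replay rejects it
sample order e1, e2 stalls at step 2 — e2 pop() → empty has no legal effect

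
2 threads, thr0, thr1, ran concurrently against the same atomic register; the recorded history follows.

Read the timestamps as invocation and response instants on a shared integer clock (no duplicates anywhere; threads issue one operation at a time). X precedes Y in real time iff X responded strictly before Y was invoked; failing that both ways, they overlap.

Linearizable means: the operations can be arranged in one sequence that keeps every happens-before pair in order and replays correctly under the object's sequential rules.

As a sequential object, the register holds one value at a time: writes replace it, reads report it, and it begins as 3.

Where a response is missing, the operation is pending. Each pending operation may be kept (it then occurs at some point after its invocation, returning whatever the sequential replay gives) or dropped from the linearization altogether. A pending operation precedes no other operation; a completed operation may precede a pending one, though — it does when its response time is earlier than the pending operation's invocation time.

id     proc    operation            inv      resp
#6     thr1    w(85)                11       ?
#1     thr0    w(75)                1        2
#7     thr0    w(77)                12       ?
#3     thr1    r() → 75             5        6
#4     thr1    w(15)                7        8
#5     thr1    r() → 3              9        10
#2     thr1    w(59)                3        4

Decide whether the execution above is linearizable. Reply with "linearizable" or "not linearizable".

cut after 5 events: linearizable; cut after 6 events (#3 responds, time 6): not linearizable
a single order respects real time; the 3 completed atomic register operations fail replay along it
take #1, #2, #3: step 3 already fails, because #3 r() → 75 cannot occur there

not linearizable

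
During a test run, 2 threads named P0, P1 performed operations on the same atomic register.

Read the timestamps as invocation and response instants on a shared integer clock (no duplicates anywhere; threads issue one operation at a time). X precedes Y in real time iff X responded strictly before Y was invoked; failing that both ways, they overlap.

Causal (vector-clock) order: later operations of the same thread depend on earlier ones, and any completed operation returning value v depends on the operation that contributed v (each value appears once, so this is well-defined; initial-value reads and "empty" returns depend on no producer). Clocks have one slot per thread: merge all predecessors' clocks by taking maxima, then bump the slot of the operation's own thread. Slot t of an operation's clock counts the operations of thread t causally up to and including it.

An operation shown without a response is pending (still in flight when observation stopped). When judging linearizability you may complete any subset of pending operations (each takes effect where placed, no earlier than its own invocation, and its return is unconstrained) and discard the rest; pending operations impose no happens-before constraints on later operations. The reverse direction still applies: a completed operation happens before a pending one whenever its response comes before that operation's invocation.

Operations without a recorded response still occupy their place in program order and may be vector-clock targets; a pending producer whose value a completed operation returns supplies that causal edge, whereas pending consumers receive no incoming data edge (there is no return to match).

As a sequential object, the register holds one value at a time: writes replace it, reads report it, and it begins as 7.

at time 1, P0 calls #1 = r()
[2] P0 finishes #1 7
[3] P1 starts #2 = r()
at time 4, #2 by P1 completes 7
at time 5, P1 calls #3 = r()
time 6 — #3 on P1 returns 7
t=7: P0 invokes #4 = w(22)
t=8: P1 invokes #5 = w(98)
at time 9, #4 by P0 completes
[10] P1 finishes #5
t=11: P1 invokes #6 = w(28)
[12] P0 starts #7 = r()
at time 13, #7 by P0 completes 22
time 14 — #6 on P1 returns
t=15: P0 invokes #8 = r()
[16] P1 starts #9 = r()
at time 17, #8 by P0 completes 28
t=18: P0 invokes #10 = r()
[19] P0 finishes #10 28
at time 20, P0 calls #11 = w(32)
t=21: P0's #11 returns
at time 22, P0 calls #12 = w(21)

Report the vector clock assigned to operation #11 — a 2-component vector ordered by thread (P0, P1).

invoked at 3, #2 has no predecessors; its own P1 bump gives (0, 1)
invoked at 1, #1 has no predecessors; its own P0 bump gives (1, 0)
VC(#3, invoked at 5): max of VC(#2)=(0, 1), then +1 on thread P1 → (0, 2)
VC(#4, invoked at 7): max of VC(#1)=(1, 0), then +1 on thread P0 → (2, 0)
VC(#5, invoked at 8): max of VC(#3)=(0, 2), then +1 on thread P1 → (0, 3)
VC(#7, invoked at 12): max of VC(#4)=(2, 0), then +1 on thread P0 → (3, 0)
VC(#6, invoked at 11): max of VC(#5)=(0, 3), then +1 on thread P1 → (0, 4)
VC(#9, invoked at 16): max of VC(#6)=(0, 4), then +1 on thread P1 → (0, 5)
VC(#8, invoked at 15): max of VC(#6)=(0, 4), VC(#7)=(3, 0), then +1 on thread P0 → (4, 4)
VC(#10, invoked at 18): max of VC(#6)=(0, 4), VC(#8)=(4, 4), then +1 on thread P0 → (5, 4)
VC(#11, invoked at 20): max of VC(#10)=(5, 4), then +1 on thread P0 → (6, 4)
VC(#12, invoked at 22): max of VC(#11)=(6, 4), then +1 on thread P0 → (7, 4)
target: VC(#11) = (6, 4)

(6, 4)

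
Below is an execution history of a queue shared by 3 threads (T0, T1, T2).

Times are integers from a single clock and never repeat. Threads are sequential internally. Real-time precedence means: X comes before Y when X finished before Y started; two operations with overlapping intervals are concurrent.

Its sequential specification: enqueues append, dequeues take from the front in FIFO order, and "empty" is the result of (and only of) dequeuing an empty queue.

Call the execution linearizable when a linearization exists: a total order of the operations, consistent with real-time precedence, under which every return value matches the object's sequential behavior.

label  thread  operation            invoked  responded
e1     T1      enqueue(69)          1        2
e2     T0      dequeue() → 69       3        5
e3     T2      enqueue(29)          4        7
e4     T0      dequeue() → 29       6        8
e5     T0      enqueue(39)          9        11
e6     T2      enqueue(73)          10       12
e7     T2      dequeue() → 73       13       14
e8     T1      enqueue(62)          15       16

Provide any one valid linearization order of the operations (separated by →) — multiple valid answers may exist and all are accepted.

1. e1 enqueue(69), leaving queue <69>
2. e2 dequeue() → 69, leaving queue <>
3. e3 enqueue(29), leaving queue <29>
4. e4 dequeue() → 29, leaving queue <>
5. e6 enqueue(73), leaving queue <73>
6. e5 enqueue(39), leaving queue <73,39>
7. e7 dequeue() → 73, leaving queue <39>
8. e8 enqueue(62), leaving queue <39,62>

e1 → e2 → e3 → e4 → e6 → e5 → e7 → e8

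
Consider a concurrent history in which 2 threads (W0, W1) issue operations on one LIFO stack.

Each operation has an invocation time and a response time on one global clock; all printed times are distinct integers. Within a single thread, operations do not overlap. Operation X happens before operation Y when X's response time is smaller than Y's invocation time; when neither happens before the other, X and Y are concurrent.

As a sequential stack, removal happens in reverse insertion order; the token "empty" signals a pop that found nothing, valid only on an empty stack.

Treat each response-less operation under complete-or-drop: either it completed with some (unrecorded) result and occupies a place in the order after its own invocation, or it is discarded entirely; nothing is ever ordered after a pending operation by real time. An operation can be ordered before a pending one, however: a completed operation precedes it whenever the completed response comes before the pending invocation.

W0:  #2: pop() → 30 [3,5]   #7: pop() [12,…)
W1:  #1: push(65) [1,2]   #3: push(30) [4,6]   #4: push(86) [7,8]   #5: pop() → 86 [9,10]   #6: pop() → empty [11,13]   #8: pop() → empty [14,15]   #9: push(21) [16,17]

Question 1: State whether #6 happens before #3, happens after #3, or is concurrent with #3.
#6 spans [11,13], #3 spans [4,6]
resp(#3)=6 < inv(#6)=11

after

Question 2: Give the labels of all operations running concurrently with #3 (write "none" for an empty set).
#3 runs from 4 to 6; window-overlapping ops are concurrent
#1 [1,2]: before
#2 [3,5]: concurrent
#4 [7,8]: after
#5 [9,10]: after
#6 [11,13]: after
#7 [12,…): after
#8 [14,15]: after
#9 [16,17]: after

#2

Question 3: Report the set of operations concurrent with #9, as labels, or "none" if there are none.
overlap test against #9 [16,17]: concurrent iff the interval meets 16..17
#1 [1,2]: before
#2 [3,5]: before
#3 [4,6]: before
#4 [7,8]: before
#5 [9,10]: before
#6 [11,13]: before
#7 [12,…): concurrent
#8 [14,15]: before

#7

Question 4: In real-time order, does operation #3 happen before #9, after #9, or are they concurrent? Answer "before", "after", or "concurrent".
#3 spans [4,6], #9 spans [16,17]
resp(#3)=6 < inv(#9)=16

before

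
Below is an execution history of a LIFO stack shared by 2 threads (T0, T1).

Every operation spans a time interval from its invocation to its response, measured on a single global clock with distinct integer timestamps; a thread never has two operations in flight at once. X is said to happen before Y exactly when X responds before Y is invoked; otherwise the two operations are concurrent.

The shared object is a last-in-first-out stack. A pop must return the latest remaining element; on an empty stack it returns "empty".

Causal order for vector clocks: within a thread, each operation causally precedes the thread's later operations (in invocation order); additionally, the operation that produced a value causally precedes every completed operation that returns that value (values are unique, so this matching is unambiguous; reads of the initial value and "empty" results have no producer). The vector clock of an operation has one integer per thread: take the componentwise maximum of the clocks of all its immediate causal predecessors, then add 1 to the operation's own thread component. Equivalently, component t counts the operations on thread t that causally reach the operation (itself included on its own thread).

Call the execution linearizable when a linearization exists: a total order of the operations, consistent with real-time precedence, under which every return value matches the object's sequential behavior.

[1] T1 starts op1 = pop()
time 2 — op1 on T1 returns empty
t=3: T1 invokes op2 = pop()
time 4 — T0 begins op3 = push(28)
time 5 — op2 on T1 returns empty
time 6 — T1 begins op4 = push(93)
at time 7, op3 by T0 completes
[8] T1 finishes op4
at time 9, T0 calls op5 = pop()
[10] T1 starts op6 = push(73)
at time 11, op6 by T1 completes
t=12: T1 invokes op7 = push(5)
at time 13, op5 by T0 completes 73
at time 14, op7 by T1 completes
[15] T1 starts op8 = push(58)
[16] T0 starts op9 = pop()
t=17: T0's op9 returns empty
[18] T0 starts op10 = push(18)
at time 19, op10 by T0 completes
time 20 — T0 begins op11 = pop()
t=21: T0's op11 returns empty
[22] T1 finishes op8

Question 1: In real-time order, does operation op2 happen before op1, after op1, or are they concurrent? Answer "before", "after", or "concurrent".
Answer: after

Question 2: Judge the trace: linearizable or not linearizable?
not linearizable

the violation lands at event 17, op9's response at time 17: events 1..16 linearize, events 1..17 do not
8 completed operations, 9 real-time-consistent orders — every LIFO stack replay fails
no escape via the 1 pending operation (op8): every completion choice fails
for example op1, op2, op3, op4, op5, op6, op7, op9 (pending dropped) fails at step 5: op5 pop() → 73 is not legal there
for example op1, op2, op3, op4, op6, op5, op7, op9 (pending dropped) fails at step 8: op9 pop() → empty is not legal there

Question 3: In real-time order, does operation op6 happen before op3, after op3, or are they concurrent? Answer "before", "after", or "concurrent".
Answer: after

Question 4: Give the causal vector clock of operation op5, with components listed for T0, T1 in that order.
Answer: (2, 4)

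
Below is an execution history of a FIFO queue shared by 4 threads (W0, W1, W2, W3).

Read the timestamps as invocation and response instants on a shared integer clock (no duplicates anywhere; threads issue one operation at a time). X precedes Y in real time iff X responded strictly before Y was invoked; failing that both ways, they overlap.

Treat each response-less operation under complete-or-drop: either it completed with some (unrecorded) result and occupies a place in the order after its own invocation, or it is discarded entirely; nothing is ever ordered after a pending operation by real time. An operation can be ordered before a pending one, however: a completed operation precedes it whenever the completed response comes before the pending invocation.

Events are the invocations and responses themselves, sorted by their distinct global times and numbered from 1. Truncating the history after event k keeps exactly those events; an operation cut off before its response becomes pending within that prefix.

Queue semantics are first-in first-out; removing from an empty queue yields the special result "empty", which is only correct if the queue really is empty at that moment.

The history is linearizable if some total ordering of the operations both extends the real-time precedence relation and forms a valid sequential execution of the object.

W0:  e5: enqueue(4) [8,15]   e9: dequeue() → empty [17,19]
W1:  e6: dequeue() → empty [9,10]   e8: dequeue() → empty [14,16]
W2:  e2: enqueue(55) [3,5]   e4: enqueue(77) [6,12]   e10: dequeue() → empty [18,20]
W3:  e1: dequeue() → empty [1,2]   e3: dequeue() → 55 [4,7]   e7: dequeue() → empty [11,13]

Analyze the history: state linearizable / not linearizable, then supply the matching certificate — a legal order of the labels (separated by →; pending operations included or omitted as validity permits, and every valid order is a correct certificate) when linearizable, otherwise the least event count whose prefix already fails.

not linearizable — minimal violating prefix: 16 events

events 1..15 are fine; event 16 — the response of e8 at time 16 — makes the prefix non-linearizable
real-time-consistent orders of the 8 completed operations: 34 — all fail the FIFO queue replay
for example e1, e2, e3, e4, e5, e6, e7, e8 fails at step 6: e6 dequeue() → empty is not legal there
for example e1, e2, e3, e4, e6, e5, e7, e8 fails at step 5: e6 dequeue() → empty is not legal there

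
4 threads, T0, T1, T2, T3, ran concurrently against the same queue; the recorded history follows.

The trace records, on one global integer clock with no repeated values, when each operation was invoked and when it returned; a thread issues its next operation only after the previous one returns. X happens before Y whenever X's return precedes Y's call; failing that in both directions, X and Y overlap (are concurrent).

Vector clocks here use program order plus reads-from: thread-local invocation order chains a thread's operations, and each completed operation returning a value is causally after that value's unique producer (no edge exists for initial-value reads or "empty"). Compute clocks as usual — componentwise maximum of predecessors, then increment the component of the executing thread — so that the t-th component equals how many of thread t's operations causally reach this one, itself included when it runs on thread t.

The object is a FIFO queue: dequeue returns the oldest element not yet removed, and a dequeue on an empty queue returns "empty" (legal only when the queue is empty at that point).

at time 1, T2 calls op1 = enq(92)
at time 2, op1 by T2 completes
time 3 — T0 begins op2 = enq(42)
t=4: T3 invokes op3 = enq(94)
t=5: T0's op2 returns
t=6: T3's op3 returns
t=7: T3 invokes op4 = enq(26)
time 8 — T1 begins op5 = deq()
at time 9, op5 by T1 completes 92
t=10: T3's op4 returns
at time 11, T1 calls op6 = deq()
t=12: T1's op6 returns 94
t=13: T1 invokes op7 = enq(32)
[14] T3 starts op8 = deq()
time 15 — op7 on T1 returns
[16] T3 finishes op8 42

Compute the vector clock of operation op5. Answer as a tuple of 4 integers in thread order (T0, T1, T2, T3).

(0, 1, 1, 0)

invoked at 4, op3 has no predecessors; its own T3 bump gives (0, 0, 0, 1)
invoked at 1, op1 has no predecessors; its own T2 bump gives (0, 0, 1, 0)
invoked at 3, op2 has no predecessors; its own T0 bump gives (1, 0, 0, 0)
from VC(op3)=(0, 0, 0, 1), op4 (invoked 7) maxes components and bumps T3 → (0, 0, 0, 2)
from VC(op1)=(0, 0, 1, 0), op5 (invoked 8) maxes components and bumps T1 → (0, 1, 1, 0)
from VC(op3)=(0, 0, 0, 1), VC(op5)=(0, 1, 1, 0), op6 (invoked 11) maxes components and bumps T1 → (0, 2, 1, 1)
from VC(op2)=(1, 0, 0, 0), VC(op4)=(0, 0, 0, 2), op8 (invoked 14) maxes components and bumps T3 → (1, 0, 0, 3)
from VC(op6)=(0, 2, 1, 1), op7 (invoked 13) maxes components and bumps T1 → (0, 3, 1, 1)
target: VC(op5) = (0, 1, 1, 0)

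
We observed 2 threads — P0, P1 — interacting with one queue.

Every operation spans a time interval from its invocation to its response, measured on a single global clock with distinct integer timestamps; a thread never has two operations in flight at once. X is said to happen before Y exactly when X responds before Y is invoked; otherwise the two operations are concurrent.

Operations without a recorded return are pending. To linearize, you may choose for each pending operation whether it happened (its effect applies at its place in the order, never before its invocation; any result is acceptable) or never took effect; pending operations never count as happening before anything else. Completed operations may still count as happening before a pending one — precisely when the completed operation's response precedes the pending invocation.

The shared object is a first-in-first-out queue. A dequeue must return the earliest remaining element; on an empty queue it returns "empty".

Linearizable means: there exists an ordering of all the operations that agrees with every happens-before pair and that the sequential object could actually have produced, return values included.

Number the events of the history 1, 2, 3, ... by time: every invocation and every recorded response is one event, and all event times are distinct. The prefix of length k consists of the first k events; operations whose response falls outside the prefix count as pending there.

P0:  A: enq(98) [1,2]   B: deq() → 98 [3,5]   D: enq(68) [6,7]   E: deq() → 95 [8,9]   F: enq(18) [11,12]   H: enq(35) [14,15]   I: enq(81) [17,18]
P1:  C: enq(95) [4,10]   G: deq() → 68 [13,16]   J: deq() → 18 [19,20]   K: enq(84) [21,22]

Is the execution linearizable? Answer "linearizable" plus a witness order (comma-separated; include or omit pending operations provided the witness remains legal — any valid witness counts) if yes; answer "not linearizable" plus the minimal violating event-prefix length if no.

linearizable — witness: A, B, C, D, E, F, G, H, I, J, K

after step 1 (A enq(98)): queue <98>
after step 2 (B deq() → 98): queue <>
after step 3 (C enq(95)): queue <95>
after step 4 (D enq(68)): queue <95,68>
after step 5 (E deq() → 95): queue <68>
after step 6 (F enq(18)): queue <68,18>
after step 7 (G deq() → 68): queue <18>
after step 8 (H enq(35)): queue <18,35>
after step 9 (I enq(81)): queue <18,35,81>
after step 10 (J deq() → 18): queue <35,81>
after step 11 (K enq(84)): queue <35,81,84>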